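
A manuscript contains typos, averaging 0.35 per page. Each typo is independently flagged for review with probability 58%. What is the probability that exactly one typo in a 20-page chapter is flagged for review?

Thinning: the typos that are flagged for review themselves form a Poisson process with rate 0.58 × 0.35 = 0.203 per page.
Over the interval, μ = 0.203 × 20 = 4.06 (a 20-page chapter = 20 pages).
P(N = 1) = e^(−4.06) · 4.06^1/1! ≈ 0.0700.

0.0700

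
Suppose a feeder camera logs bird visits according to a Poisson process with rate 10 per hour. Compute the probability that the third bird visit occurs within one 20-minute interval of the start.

Over the interval, μ = 10 × 1/3 ≈ 3.33333 (a 20-minute interval = 1/3 hours).
The third arrival falls in the interval iff at least 3 events occur there: P(S_3 ≤ t) = P(N ≥ 3) = 1 − P(N ≤ 2) ≈ 0.6472.

0.6472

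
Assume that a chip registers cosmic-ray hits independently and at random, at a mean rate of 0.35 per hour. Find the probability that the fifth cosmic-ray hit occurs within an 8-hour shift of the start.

Over the interval, μ = 0.35 × 8 = 2.8 (an 8-hour shift = 8 hours).
The fifth arrival falls in the interval iff at least 5 events occur there: P(S_5 ≤ t) = P(N ≥ 5) = 1 − P(N ≤ 4) ≈ 0.1523.

0.1523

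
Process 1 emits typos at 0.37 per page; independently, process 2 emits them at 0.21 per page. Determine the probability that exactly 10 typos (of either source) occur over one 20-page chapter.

Independent Poisson processes superpose: combined rate λ = 0.37 + 0.21 = 0.58 per page.
Over the interval, μ = 0.58 × 20 = 11.6 (a 20-page chapter = 20 pages).
P(N = 10) = e^(−11.6) · 11.6^10/10! ≈ 0.1114.

0.1114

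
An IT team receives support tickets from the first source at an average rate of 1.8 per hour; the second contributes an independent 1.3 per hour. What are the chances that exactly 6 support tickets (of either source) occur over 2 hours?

Independent Poisson processes superpose: combined rate λ = 1.8 + 1.3 = 3.1 per hour.
Over the interval, μ = 3.1 × 2 = 6.2 (2 hours).
P(N = 6) = e^(−6.2) · 6.2^6/6! ≈ 0.1601.

0.1601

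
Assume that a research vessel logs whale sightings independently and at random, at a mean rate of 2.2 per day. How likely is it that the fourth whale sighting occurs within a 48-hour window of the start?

0.6406

Over the interval, μ = 2.2 × 2 = 4.4 (a 48-hour window = 2 days).
The fourth arrival falls in the interval iff at least 4 events occur there: P(S_4 ≤ t) = P(N ≥ 4) = 1 − P(N ≤ 3) ≈ 0.6406.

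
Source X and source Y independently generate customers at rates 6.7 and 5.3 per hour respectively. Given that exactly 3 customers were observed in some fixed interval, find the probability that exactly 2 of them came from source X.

0.4131

Given the total, each event is independently from source X with probability p = λ_X/(λ_X+λ_Y) = 6.7/12 ≈ 0.5583.
So K ~ Binomial(3, 6.7/12): P(K = 2) = C(3,2) · (6.7/12)^2 · (5.3/12)^1 ≈ 0.4131.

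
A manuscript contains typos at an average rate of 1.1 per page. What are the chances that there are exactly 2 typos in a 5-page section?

Over the interval, μ = 1.1 × 5 = 5.5 (a 5-page section = 5 pages).
P(N = 2) = e^(−μ) μ^2/2! = e^(−5.5) · 5.5^2/2 ≈ 0.0618.

0.0618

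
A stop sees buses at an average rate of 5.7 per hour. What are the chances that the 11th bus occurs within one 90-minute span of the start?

Over the interval, μ = 5.7 × 1.5 = 8.55 (a 90-minute span = 1.5 hours).
The 11th arrival falls in the interval iff at least 11 events occur there: P(S_11 ≤ t) = P(N ≥ 11) = 1 − P(N ≤ 10) ≈ 0.2422.

0.2422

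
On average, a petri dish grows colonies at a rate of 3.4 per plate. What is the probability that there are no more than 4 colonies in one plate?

With mean μ = 3.4 per plate,
P(N ≤ 4) = Σ_{j=0}^{4} e^(−μ) μ^j/j! ≈ 0.7442.

0.7442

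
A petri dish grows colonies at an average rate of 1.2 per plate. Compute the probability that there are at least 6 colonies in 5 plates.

Over the interval, μ = 1.2 × 5 = 6 (5 plates).
P(N ≥ 6) = 1 − P(N ≤ 5) = 1 − Σ_{j=0}^{5} e^(−μ) μ^j/j! ≈ 0.5543.

0.5543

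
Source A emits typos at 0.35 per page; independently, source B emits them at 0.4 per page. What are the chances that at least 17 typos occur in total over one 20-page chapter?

0.3359

Independent Poisson processes superpose: combined rate λ = 0.35 + 0.4 = 0.75 per page.
Over the interval, μ = 0.75 × 20 = 15 (a 20-page chapter = 20 pages).
P(N ≥ 17) = 1 − P(N ≤ 16) ≈ 0.3359.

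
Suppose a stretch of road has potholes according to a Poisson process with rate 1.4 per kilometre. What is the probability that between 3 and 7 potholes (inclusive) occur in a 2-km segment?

Over the interval, μ = 1.4 × 2 = 2.8 (a 2-km segment = 2 kilometres).
P(3 ≤ N ≤ 7) = Σ_{j=3}^{7} e^(−2.8) · 2.8^j/j! ≈ 0.5224.

0.5224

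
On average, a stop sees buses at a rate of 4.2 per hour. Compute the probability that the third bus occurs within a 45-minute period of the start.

0.6096

Over the interval, μ = 4.2 × 0.75 = 3.15 (a 45-minute period = 0.75 hours).
The third arrival falls in the interval iff at least 3 events occur there: P(S_3 ≤ t) = P(N ≥ 3) = 1 − P(N ≤ 2) ≈ 0.6096.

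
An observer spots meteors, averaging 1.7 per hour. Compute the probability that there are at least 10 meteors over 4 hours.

Over the interval, μ = 1.7 × 4 = 6.8 (4 hours).
P(N ≥ 10) = 1 − P(N ≤ 9) = 1 − Σ_{j=0}^{9} e^(−μ) μ^j/j! ≈ 0.1498.

0.1498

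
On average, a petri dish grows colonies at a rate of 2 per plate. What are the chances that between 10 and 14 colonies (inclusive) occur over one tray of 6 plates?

0.5296

Over the interval, μ = 2 × 6 = 12 (a tray of 6 plates = 6 plates).
P(10 ≤ N ≤ 14) = Σ_{j=10}^{14} e^(−12) · 12^j/j! ≈ 0.5296.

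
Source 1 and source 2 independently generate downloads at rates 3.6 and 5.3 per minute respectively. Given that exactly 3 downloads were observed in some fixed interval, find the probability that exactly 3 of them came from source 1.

0.0662

Given the total, each event is independently from source 1 with probability p = λ_1/(λ_1+λ_2) = 3.6/8.9 ≈ 0.4045.
So K ~ Binomial(3, 3.6/8.9): P(K = 3) = C(3,3) · (3.6/8.9)^3 · (5.3/8.9)^0 ≈ 0.0662.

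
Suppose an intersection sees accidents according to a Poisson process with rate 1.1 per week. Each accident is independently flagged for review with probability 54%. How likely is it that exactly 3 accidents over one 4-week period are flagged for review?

Thinning: the accidents that are flagged for review themselves form a Poisson process with rate 0.54 × 1.1 = 0.594 per week.
Over the interval, μ = 0.594 × 4 = 2.376 (a 4-week period = 4 weeks).
P(N = 3) = e^(−2.376) · 2.376^3/3! ≈ 0.2077.

0.2077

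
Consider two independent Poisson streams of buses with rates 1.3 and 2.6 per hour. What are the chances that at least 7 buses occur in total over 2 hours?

Independent Poisson processes superpose: combined rate λ = 1.3 + 2.6 = 3.9 per hour.
Over the interval, μ = 3.9 × 2 = 7.8 (2 hours).
P(N ≥ 7) = 1 − P(N ≤ 6) ≈ 0.6616.

0.6616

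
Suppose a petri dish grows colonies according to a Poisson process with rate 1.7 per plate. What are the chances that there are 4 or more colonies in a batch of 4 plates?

Over the interval, μ = 1.7 × 4 = 6.8 (a batch of 4 plates = 4 plates).
P(N ≥ 4) = 1 − P(N ≤ 3) = 1 − Σ_{j=0}^{3} e^(−μ) μ^j/j! ≈ 0.9072.

0.9072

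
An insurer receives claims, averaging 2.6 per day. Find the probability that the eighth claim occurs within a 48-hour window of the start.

0.1551

Over the interval, μ = 2.6 × 2 = 5.2 (a 48-hour window = 2 days).
The eighth arrival falls in the interval iff at least 8 events occur there: P(S_8 ≤ t) = P(N ≥ 8) = 1 − P(N ≤ 7) ≈ 0.1551.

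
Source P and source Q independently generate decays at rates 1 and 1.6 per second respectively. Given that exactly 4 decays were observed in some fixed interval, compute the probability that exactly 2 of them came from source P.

0.3361

Given the total, each event is independently from source P with probability p = λ_P/(λ_P+λ_Q) = 1/2.6 ≈ 0.3846.
So K ~ Binomial(4, 1/2.6): P(K = 2) = C(4,2) · (1/2.6)^2 · (1.6/2.6)^2 ≈ 0.3361.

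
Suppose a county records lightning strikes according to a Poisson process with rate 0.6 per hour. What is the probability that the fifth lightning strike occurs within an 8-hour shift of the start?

0.5237

Over the interval, μ = 0.6 × 8 = 4.8 (an 8-hour shift = 8 hours).
The fifth arrival falls in the interval iff at least 5 events occur there: P(S_5 ≤ t) = P(N ≥ 5) = 1 − P(N ≤ 4) ≈ 0.5237.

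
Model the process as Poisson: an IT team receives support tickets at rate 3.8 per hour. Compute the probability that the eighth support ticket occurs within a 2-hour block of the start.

0.4900

Over the interval, μ = 3.8 × 2 = 7.6 (a 2-hour block = 2 hours).
The eighth arrival falls in the interval iff at least 8 events occur there: P(S_8 ≤ t) = P(N ≥ 8) = 1 − P(N ≤ 7) ≈ 0.4900.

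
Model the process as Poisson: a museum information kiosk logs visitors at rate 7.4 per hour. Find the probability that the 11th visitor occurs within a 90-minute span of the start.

Over the interval, μ = 7.4 × 1.5 = 11.1 (a 90-minute span = 1.5 hours).
The 11th arrival falls in the interval iff at least 11 events occur there: P(S_11 ≤ t) = P(N ≥ 11) = 1 − P(N ≤ 10) ≈ 0.5520.

0.5520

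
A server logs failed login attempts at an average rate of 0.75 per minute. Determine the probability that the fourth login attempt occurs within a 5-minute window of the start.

0.5162

Over the interval, μ = 0.75 × 5 = 3.75 (a 5-minute window = 5 minutes).
The fourth arrival falls in the interval iff at least 4 events occur there: P(S_4 ≤ t) = P(N ≥ 4) = 1 − P(N ≤ 3) ≈ 0.5162.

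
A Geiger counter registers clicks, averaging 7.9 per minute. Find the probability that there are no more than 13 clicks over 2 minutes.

Over the interval, μ = 7.9 × 2 = 15.8 (2 minutes).
P(N ≤ 13) = Σ_{j=0}^{13} e^(−μ) μ^j/j! ≈ 0.2911.

0.2911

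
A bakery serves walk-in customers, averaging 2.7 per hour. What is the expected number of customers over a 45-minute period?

2.025

E[N] = λt = 2.7 × 0.75 = 2.025 (a 45-minute period = 0.75 hours).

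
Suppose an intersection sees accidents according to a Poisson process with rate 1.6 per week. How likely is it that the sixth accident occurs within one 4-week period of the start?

Over the interval, μ = 1.6 × 4 = 6.4 (a 4-week period = 4 weeks).
The sixth arrival falls in the interval iff at least 6 events occur there: P(S_6 ≤ t) = P(N ≥ 6) = 1 − P(N ≤ 5) ≈ 0.6163.

0.6163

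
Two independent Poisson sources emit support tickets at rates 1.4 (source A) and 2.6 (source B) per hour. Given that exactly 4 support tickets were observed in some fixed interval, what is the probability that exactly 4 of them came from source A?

Given the total, each event is independently from source A with probability p = λ_A/(λ_A+λ_B) = 1.4/4 = 0.3500.
So K ~ Binomial(4, 1.4/4): P(K = 4) = C(4,4) · (1.4/4)^4 · (2.6/4)^0 ≈ 0.0150.

0.0150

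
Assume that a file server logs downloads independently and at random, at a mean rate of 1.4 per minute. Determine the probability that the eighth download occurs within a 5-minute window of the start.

Over the interval, μ = 1.4 × 5 = 7 (a 5-minute window = 5 minutes).
The eighth arrival falls in the interval iff at least 8 events occur there: P(S_8 ≤ t) = P(N ≥ 8) = 1 − P(N ≤ 7) ≈ 0.4013.

0.4013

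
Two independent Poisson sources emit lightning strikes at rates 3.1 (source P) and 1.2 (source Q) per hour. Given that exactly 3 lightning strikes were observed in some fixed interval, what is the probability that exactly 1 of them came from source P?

Given the total, each event is independently from source P with probability p = λ_P/(λ_P+λ_Q) = 3.1/4.3 ≈ 0.7209.
So K ~ Binomial(3, 3.1/4.3): P(K = 1) = C(3,1) · (3.1/4.3)^1 · (1.2/4.3)^2 ≈ 0.1684.

0.1684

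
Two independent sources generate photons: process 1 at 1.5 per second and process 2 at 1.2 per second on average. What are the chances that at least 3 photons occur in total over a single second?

0.5064

Independent Poisson processes superpose: combined rate λ = 1.5 + 1.2 = 2.7 per second.
So μ = 2.7.
P(N ≥ 3) = 1 − P(N ≤ 2) ≈ 0.5064.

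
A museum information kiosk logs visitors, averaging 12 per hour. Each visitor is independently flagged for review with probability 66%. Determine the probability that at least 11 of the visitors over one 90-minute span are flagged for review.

Thinning: the visitors that are flagged for review themselves form a Poisson process with rate 0.66 × 12 = 7.92 per hour.
Over the interval, μ = 7.92 × 1.5 = 11.88 (a 90-minute span = 1.5 hours).
P(N ≥ 11) = 1 − P(N ≤ 10) ≈ 0.6401.

0.6401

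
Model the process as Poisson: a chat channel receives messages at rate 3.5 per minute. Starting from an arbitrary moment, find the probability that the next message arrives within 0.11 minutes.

0.3195

Inter-arrival times are exponential with rate λ = 3.5 per minute.
P(T ≤ 0.11) = 1 − e^(−λt) = 1 − e^(−3.5 × 0.11) = 1 − e^(−0.385) ≈ 0.3195.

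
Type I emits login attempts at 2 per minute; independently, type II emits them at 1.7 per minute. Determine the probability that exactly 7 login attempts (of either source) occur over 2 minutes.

Independent Poisson processes superpose: combined rate λ = 2 + 1.7 = 3.7 per minute.
Over the interval, μ = 3.7 × 2 = 7.4 (2 minutes).
P(N = 7) = e^(−7.4) · 7.4^7/7! ≈ 0.1474.

0.1474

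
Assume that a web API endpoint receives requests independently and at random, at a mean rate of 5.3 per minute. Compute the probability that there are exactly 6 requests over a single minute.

0.1537

With mean μ = 5.3 per minute,
P(N = 6) = e^(−μ) μ^6/6! = e^(−5.3) · 5.3^6/720 ≈ 0.1537.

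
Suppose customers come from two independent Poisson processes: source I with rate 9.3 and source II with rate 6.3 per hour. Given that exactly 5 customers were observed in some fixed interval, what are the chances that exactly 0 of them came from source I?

0.0107

Given the total, each event is independently from source I with probability p = λ_I/(λ_I+λ_II) = 9.3/15.6 ≈ 0.5962.
So K ~ Binomial(5, 9.3/15.6): P(K = 0) = C(5,0) · (9.3/15.6)^0 · (6.3/15.6)^5 ≈ 0.0107.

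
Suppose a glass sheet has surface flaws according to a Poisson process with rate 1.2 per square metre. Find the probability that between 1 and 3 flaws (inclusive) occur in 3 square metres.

Over the interval, μ = 1.2 × 3 = 3.6 (3 square metres).
P(1 ≤ N ≤ 3) = Σ_{j=1}^{3} e^(−3.6) · 3.6^j/j! ≈ 0.4879.

0.4879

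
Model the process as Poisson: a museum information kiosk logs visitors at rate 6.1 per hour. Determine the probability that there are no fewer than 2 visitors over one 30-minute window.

Over the interval, μ = 6.1 × 0.5 = 3.05 (a 30-minute window = 0.5 hours).
P(N ≥ 2) = 1 − P(N ≤ 1) = 1 − Σ_{j=0}^{1} e^(−μ) μ^j/j! ≈ 0.8082.

0.8082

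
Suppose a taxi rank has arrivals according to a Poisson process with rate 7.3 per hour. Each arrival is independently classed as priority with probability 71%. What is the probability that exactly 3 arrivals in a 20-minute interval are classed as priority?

Thinning: the arrivals that are classed as priority themselves form a Poisson process with rate 0.71 × 7.3 = 5.183 per hour.
Over the interval, μ = 5.183 × 1/3 ≈ 1.72767 (a 20-minute interval = 1/3 hours).
P(N = 3) = e^(−1.72767) · 1.72767^3/3! ≈ 0.1527.

0.1527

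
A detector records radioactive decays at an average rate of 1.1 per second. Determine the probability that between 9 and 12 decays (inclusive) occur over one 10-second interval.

Over the interval, μ = 1.1 × 10 = 11 (a 10-second interval = 10 seconds).
P(9 ≤ N ≤ 12) = Σ_{j=9}^{12} e^(−11) · 11^j/j! ≈ 0.4567.

0.4567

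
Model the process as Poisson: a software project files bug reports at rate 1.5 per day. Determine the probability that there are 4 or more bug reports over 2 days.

Over the interval, μ = 1.5 × 2 = 3 (2 days).
P(N ≥ 4) = 1 − P(N ≤ 3) = 1 − Σ_{j=0}^{3} e^(−μ) μ^j/j! ≈ 0.3528.

0.3528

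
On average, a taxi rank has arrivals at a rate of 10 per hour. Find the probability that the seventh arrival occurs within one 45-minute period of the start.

Over the interval, μ = 10 × 0.75 = 7.5 (a 45-minute period = 0.75 hours).
The seventh arrival falls in the interval iff at least 7 events occur there: P(S_7 ≤ t) = P(N ≥ 7) = 1 − P(N ≤ 6) ≈ 0.6218.

0.6218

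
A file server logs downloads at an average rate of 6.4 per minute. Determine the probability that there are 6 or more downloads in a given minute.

With mean μ = 6.4 per minute,
P(N ≥ 6) = 1 − P(N ≤ 5) = 1 − Σ_{j=0}^{5} e^(−μ) μ^j/j! ≈ 0.6163.

0.6163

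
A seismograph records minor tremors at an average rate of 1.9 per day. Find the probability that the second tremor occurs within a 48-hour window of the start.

Over the interval, μ = 1.9 × 2 = 3.8 (a 48-hour window = 2 days).
The second arrival falls in the interval iff at least 2 events occur there: P(S_2 ≤ t) = P(N ≥ 2) = 1 − P(N ≤ 1) ≈ 0.8926.

0.8926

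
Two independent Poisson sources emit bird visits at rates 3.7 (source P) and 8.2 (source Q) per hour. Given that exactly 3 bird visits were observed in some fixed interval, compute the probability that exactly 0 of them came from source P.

Given the total, each event is independently from source P with probability p = λ_P/(λ_P+λ_Q) = 3.7/11.9 ≈ 0.3109.
So K ~ Binomial(3, 3.7/11.9): P(K = 0) = C(3,0) · (3.7/11.9)^0 · (8.2/11.9)^3 ≈ 0.3272.

0.3272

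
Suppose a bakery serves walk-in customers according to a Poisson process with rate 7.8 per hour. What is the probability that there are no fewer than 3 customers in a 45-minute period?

0.9310

Over the interval, μ = 7.8 × 0.75 = 5.85 (a 45-minute period = 0.75 hours).
P(N ≥ 3) = 1 − P(N ≤ 2) = 1 − Σ_{j=0}^{2} e^(−μ) μ^j/j! ≈ 0.9310.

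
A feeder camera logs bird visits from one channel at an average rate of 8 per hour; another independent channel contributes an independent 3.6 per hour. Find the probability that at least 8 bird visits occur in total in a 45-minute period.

Independent Poisson processes superpose: combined rate λ = 8 + 3.6 = 11.6 per hour.
Over the interval, μ = 11.6 × 0.75 = 8.7 (a 45-minute period = 0.75 hours).
P(N ≥ 8) = 1 − P(N ≤ 7) ≈ 0.6398.

0.6398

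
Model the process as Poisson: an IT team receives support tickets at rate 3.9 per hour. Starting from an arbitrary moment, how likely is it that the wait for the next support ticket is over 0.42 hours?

The wait for the next event is exponential with rate λ = 3.9 per hour.
P(T > 0.42) = e^(−λt) = e^(−3.9 × 0.42) = e^(−1.638) ≈ 0.1944.

0.1944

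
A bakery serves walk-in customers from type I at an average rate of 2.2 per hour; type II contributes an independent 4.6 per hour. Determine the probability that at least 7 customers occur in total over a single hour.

Independent Poisson processes superpose: combined rate λ = 2.2 + 4.6 = 6.8 per hour.
So μ = 6.8.
P(N ≥ 7) = 1 − P(N ≤ 6) ≈ 0.5201.

0.5201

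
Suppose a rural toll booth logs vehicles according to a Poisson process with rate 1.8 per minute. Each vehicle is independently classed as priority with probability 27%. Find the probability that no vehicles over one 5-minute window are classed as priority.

Thinning: the vehicles that are classed as priority themselves form a Poisson process with rate 0.27 × 1.8 = 0.486 per minute.
Over the interval, μ = 0.486 × 5 = 2.43 (a 5-minute window = 5 minutes).
P(N = 0) = e^(−2.43) · 2.43^0/0! ≈ 0.0880.

0.0880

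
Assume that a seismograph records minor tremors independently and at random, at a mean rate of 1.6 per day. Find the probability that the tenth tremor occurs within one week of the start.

Over the interval, μ = 1.6 × 7 = 11.2 (a week = 7 days).
The tenth arrival falls in the interval iff at least 10 events occur there: P(S_10 ≤ t) = P(N ≥ 10) = 1 − P(N ≤ 9) ≈ 0.6808.

0.6808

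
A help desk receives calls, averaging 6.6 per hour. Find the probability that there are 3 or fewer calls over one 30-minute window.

Over the interval, μ = 6.6 × 0.5 = 3.3 (a 30-minute window = 0.5 hours).
P(N ≤ 3) = Σ_{j=0}^{3} e^(−μ) μ^j/j! ≈ 0.5803.

0.5803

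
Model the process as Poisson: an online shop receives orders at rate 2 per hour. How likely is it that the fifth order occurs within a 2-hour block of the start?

0.3712

Over the interval, μ = 2 × 2 = 4 (a 2-hour block = 2 hours).
The fifth arrival falls in the interval iff at least 5 events occur there: P(S_5 ≤ t) = P(N ≥ 5) = 1 − P(N ≤ 4) ≈ 0.3712.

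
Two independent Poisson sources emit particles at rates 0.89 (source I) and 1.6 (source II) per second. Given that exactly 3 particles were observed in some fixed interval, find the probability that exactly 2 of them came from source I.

0.2463

Given the total, each event is independently from source I with probability p = λ_I/(λ_I+λ_II) = 0.89/2.49 ≈ 0.3574.
So K ~ Binomial(3, 0.89/2.49): P(K = 2) = C(3,2) · (0.89/2.49)^2 · (1.6/2.49)^1 ≈ 0.2463.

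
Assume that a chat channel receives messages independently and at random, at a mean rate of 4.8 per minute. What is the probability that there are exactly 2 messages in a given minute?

With mean μ = 4.8 per minute,
P(N = 2) = e^(−μ) μ^2/2! = e^(−4.8) · 4.8^2/2 ≈ 0.0948.

0.0948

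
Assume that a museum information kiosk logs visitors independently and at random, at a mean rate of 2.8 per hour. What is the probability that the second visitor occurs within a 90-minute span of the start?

0.9220

Over the interval, μ = 2.8 × 1.5 = 4.2 (a 90-minute span = 1.5 hours).
The second arrival falls in the interval iff at least 2 events occur there: P(S_2 ≤ t) = P(N ≥ 2) = 1 − P(N ≤ 1) ≈ 0.9220.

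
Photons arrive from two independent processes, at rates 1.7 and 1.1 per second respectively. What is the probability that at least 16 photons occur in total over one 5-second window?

0.3306

Independent Poisson processes superpose: combined rate λ = 1.7 + 1.1 = 2.8 per second.
Over the interval, μ = 2.8 × 5 = 14 (a 5-second window = 5 seconds).
P(N ≥ 16) = 1 − P(N ≤ 15) ≈ 0.3306.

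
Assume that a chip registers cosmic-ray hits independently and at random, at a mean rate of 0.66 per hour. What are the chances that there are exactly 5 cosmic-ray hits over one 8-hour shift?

Over the interval, μ = 0.66 × 8 = 5.28 (an 8-hour shift = 8 hours).
P(N = 5) = e^(−μ) μ^5/5! = e^(−5.28) · 5.28^5/120 ≈ 0.1741.

0.1741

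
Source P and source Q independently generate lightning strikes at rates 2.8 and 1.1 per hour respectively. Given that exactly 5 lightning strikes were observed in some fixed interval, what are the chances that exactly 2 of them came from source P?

0.1157

Given the total, each event is independently from source P with probability p = λ_P/(λ_P+λ_Q) = 2.8/3.9 ≈ 0.7179.
So K ~ Binomial(5, 2.8/3.9): P(K = 2) = C(5,2) · (2.8/3.9)^2 · (1.1/3.9)^3 ≈ 0.1157.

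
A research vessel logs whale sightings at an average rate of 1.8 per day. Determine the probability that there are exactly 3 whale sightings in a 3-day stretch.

Over the interval, μ = 1.8 × 3 = 5.4 (a 3-day stretch = 3 days).
P(N = 3) = e^(−μ) μ^3/3! = e^(−5.4) · 5.4^3/6 ≈ 0.1185.

0.1185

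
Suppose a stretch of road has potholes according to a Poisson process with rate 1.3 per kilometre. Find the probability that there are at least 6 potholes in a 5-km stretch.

0.6310

Over the interval, μ = 1.3 × 5 = 6.5 (a 5-km stretch = 5 kilometres).
P(N ≥ 6) = 1 − P(N ≤ 5) = 1 − Σ_{j=0}^{5} e^(−μ) μ^j/j! ≈ 0.6310.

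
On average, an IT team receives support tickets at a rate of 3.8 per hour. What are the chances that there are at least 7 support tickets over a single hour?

With mean μ = 3.8 per hour,
P(N ≥ 7) = 1 − P(N ≤ 6) = 1 − Σ_{j=0}^{6} e^(−μ) μ^j/j! ≈ 0.0909.

0.0909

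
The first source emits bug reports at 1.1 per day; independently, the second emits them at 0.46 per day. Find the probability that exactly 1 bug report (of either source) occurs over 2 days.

0.1378

Independent Poisson processes superpose: combined rate λ = 1.1 + 0.46 = 1.56 per day.
Over the interval, μ = 1.56 × 2 = 3.12 (2 days).
P(N = 1) = e^(−3.12) · 3.12^1/1! ≈ 0.1378.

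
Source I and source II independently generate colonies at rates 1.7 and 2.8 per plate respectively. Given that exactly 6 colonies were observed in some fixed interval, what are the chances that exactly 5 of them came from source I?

Given the total, each event is independently from source I with probability p = λ_I/(λ_I+λ_II) = 1.7/4.5 ≈ 0.3778.
So K ~ Binomial(6, 1.7/4.5): P(K = 5) = C(6,5) · (1.7/4.5)^5 · (2.8/4.5)^1 ≈ 0.0287.

0.0287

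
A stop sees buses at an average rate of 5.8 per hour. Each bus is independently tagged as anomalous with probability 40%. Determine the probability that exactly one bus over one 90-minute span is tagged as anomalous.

0.1072

Thinning: the buses that are tagged as anomalous themselves form a Poisson process with rate 0.4 × 5.8 = 2.32 per hour.
Over the interval, μ = 2.32 × 1.5 = 3.48 (a 90-minute span = 1.5 hours).
P(N = 1) = e^(−3.48) · 3.48^1/1! ≈ 0.1072.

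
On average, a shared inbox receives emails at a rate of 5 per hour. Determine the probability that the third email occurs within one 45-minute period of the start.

0.7229

Over the interval, μ = 5 × 0.75 = 3.75 (a 45-minute period = 0.75 hours).
The third arrival falls in the interval iff at least 3 events occur there: P(S_3 ≤ t) = P(N ≥ 3) = 1 − P(N ≤ 2) ≈ 0.7229.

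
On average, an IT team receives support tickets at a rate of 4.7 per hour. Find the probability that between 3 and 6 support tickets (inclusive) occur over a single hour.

0.6523

With mean μ = 4.7 per hour,
P(3 ≤ N ≤ 6) = Σ_{j=3}^{6} e^(−4.7) · 4.7^j/j! ≈ 0.6523.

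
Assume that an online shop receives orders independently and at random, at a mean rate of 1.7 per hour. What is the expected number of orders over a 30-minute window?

0.85

E[N] = λt = 1.7 × 0.5 = 0.85 (a 30-minute window = 0.5 hours).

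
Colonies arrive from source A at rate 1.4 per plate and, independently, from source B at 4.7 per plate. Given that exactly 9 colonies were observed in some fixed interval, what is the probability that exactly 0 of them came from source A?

0.0957

Given the total, each event is independently from source A with probability p = λ_A/(λ_A+λ_B) = 1.4/6.1 ≈ 0.2295.
So K ~ Binomial(9, 1.4/6.1): P(K = 0) = C(9,0) · (1.4/6.1)^0 · (4.7/6.1)^9 ≈ 0.0957.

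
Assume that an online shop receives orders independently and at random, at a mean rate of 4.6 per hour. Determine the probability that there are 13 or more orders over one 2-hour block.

0.1393

Over the interval, μ = 4.6 × 2 = 9.2 (a 2-hour block = 2 hours).
P(N ≥ 13) = 1 − P(N ≤ 12) = 1 − Σ_{j=0}^{12} e^(−μ) μ^j/j! ≈ 0.1393.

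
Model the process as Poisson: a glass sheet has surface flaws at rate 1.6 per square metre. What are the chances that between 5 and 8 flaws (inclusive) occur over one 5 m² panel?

0.4929

Over the interval, μ = 1.6 × 5 = 8 (a 5 m² panel = 5 square metres).
P(5 ≤ N ≤ 8) = Σ_{j=5}^{8} e^(−8) · 8^j/j! ≈ 0.4929.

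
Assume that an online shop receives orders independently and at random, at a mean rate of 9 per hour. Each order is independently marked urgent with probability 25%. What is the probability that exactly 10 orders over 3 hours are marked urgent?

Thinning: the orders that are marked urgent themselves form a Poisson process with rate 0.25 × 9 = 2.25 per hour.
Over the interval, μ = 2.25 × 3 = 6.75 (3 hours).
P(N = 10) = e^(−6.75) · 6.75^10/10! ≈ 0.0634.

0.0634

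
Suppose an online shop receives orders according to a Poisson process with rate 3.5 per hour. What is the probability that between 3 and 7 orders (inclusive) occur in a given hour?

With mean μ = 3.5 per hour,
P(3 ≤ N ≤ 7) = Σ_{j=3}^{7} e^(−3.5) · 3.5^j/j! ≈ 0.6524.

0.6524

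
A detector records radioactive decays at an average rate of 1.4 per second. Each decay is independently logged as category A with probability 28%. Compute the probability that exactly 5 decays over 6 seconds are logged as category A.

Thinning: the decays that are logged as category A themselves form a Poisson process with rate 0.28 × 1.4 = 0.392 per second.
Over the interval, μ = 0.392 × 6 = 2.352 (6 seconds).
P(N = 5) = e^(−2.352) · 2.352^5/5! ≈ 0.0571.

0.0571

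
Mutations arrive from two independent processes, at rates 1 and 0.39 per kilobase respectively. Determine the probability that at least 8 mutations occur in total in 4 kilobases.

0.1980

Independent Poisson processes superpose: combined rate λ = 1 + 0.39 = 1.39 per kilobase.
Over the interval, μ = 1.39 × 4 = 5.56 (4 kilobases).
P(N ≥ 8) = 1 − P(N ≤ 7) ≈ 0.1980.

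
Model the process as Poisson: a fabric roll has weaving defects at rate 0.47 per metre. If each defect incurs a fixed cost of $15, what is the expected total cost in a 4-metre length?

$28.2

E[N] = 0.47 × 4 = 1.88 (a 4-metre length = 4 metres); E[cost] = 1.88 × $15 = $28.2.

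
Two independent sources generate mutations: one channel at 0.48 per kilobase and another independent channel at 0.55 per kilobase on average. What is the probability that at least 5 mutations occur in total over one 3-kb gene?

0.2001

Independent Poisson processes superpose: combined rate λ = 0.48 + 0.55 = 1.03 per kilobase.
Over the interval, μ = 1.03 × 3 = 3.09 (a 3-kb gene = 3 kilobases).
P(N ≥ 5) = 1 − P(N ≤ 4) ≈ 0.2001.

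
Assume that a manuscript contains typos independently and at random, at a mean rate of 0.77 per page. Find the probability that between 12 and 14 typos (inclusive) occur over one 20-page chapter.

0.2657

Over the interval, μ = 0.77 × 20 = 15.4 (a 20-page chapter = 20 pages).
P(12 ≤ N ≤ 14) = Σ_{j=12}^{14} e^(−15.4) · 15.4^j/j! ≈ 0.2657.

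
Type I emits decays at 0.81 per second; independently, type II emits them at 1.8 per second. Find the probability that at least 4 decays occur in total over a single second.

Independent Poisson processes superpose: combined rate λ = 0.81 + 1.8 = 2.61 per second.
So μ = 2.61.
P(N ≥ 4) = 1 − P(N ≤ 3) ≈ 0.2662.

0.2662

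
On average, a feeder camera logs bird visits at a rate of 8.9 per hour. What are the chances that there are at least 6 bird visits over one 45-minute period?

0.6559

Over the interval, μ = 8.9 × 0.75 = 6.675 (a 45-minute period = 0.75 hours).
P(N ≥ 6) = 1 − P(N ≤ 5) = 1 − Σ_{j=0}^{5} e^(−μ) μ^j/j! ≈ 0.6559.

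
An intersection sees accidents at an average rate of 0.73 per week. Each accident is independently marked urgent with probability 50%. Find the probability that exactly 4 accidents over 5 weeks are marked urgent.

0.0745

Thinning: the accidents that are marked urgent themselves form a Poisson process with rate 0.5 × 0.73 = 0.365 per week.
Over the interval, μ = 0.365 × 5 = 1.825 (5 weeks).
P(N = 4) = e^(−1.825) · 1.825^4/4! ≈ 0.0745.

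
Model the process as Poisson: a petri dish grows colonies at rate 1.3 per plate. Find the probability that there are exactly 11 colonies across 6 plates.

Over the interval, μ = 1.3 × 6 = 7.8 (6 plates).
P(N = 11) = e^(−μ) μ^11/11! = e^(−7.8) · 7.8^11/39916800 ≈ 0.0667.

0.0667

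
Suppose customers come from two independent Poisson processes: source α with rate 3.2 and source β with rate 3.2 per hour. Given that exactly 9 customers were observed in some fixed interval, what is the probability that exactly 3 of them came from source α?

0.1641

Given the total, each event is independently from source α with probability p = λ_α/(λ_α+λ_β) = 3.2/6.4 = 0.5000.
So K ~ Binomial(9, 3.2/6.4): P(K = 3) = C(9,3) · (3.2/6.4)^3 · (3.2/6.4)^6 ≈ 0.1641.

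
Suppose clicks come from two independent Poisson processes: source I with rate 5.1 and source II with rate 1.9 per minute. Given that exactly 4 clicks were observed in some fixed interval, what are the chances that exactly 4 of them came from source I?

Given the total, each event is independently from source I with probability p = λ_I/(λ_I+λ_II) = 5.1/7 ≈ 0.7286.
So K ~ Binomial(4, 5.1/7): P(K = 4) = C(4,4) · (5.1/7)^4 · (1.9/7)^0 ≈ 0.2818.

0.2818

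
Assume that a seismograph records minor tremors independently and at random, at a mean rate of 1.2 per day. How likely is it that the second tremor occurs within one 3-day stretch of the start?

0.8743

Over the interval, μ = 1.2 × 3 = 3.6 (a 3-day stretch = 3 days).
The second arrival falls in the interval iff at least 2 events occur there: P(S_2 ≤ t) = P(N ≥ 2) = 1 − P(N ≤ 1) ≈ 0.8743.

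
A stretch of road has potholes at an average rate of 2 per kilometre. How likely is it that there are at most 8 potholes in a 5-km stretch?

Over the interval, μ = 2 × 5 = 10 (a 5-km stretch = 5 kilometres).
P(N ≤ 8) = Σ_{j=0}^{8} e^(−μ) μ^j/j! ≈ 0.3328.

0.3328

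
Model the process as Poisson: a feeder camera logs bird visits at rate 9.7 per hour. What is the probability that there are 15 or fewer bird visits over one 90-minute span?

Over the interval, μ = 9.7 × 1.5 = 14.55 (a 90-minute span = 1.5 hours).
P(N ≤ 15) = Σ_{j=0}^{15} e^(−μ) μ^j/j! ≈ 0.6141.

0.6141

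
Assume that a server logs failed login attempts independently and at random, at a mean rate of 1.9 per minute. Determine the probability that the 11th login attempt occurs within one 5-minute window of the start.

0.3547

Over the interval, μ = 1.9 × 5 = 9.5 (a 5-minute window = 5 minutes).
The 11th arrival falls in the interval iff at least 11 events occur there: P(S_11 ≤ t) = P(N ≥ 11) = 1 − P(N ≤ 10) ≈ 0.3547.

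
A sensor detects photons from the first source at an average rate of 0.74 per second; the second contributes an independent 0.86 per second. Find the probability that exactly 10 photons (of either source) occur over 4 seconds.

0.0528

Independent Poisson processes superpose: combined rate λ = 0.74 + 0.86 = 1.6 per second.
Over the interval, μ = 1.6 × 4 = 6.4 (4 seconds).
P(N = 10) = e^(−6.4) · 6.4^10/10! ≈ 0.0528.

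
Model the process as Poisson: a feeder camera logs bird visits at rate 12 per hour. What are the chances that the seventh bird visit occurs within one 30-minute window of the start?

0.3937

Over the interval, μ = 12 × 0.5 = 6 (a 30-minute window = 0.5 hours).
The seventh arrival falls in the interval iff at least 7 events occur there: P(S_7 ≤ t) = P(N ≥ 7) = 1 − P(N ≤ 6) ≈ 0.3937.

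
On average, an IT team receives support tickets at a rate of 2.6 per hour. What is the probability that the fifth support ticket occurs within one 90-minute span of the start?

Over the interval, μ = 2.6 × 1.5 = 3.9 (a 90-minute span = 1.5 hours).
The fifth arrival falls in the interval iff at least 5 events occur there: P(S_5 ≤ t) = P(N ≥ 5) = 1 − P(N ≤ 4) ≈ 0.3516.

0.3516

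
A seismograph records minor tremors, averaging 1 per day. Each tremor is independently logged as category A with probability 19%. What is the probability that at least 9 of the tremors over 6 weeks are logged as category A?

Thinning: the tremors that are logged as category A themselves form a Poisson process with rate 0.19 × 1 = 0.19 per day.
Over the interval, μ = 0.19 × 42 = 7.98 (6 weeks = 42 days).
P(N ≥ 9) = 1 − P(N ≤ 8) ≈ 0.4047.

0.4047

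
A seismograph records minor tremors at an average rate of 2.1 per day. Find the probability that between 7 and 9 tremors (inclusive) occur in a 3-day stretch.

Over the interval, μ = 2.1 × 3 = 6.3 (a 3-day stretch = 3 days).
P(7 ≤ N ≤ 9) = Σ_{j=7}^{9} e^(−6.3) · 6.3^j/j! ≈ 0.3356.

0.3356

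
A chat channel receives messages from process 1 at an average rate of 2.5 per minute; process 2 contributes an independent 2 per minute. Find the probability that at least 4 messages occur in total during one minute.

Independent Poisson processes superpose: combined rate λ = 2.5 + 2 = 4.5 per minute.
So μ = 4.5.
P(N ≥ 4) = 1 − P(N ≤ 3) ≈ 0.6577.

0.6577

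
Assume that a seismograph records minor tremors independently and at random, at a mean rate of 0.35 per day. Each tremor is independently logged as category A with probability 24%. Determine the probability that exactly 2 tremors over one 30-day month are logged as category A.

0.2555

Thinning: the tremors that are logged as category A themselves form a Poisson process with rate 0.24 × 0.35 = 0.084 per day.
Over the interval, μ = 0.084 × 30 = 2.52 (a 30-day month = 30 days).
P(N = 2) = e^(−2.52) · 2.52^2/2! ≈ 0.2555.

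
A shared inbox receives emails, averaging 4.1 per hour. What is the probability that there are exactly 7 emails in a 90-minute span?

0.1409

Over the interval, μ = 4.1 × 1.5 = 6.15 (a 90-minute span = 1.5 hours).
P(N = 7) = e^(−μ) μ^7/7! = e^(−6.15) · 6.15^7/5040 ≈ 0.1409.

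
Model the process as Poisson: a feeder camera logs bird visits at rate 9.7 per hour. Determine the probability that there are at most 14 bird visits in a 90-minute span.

0.5123

Over the interval, μ = 9.7 × 1.5 = 14.55 (a 90-minute span = 1.5 hours).
P(N ≤ 14) = Σ_{j=0}^{14} e^(−μ) μ^j/j! ≈ 0.5123.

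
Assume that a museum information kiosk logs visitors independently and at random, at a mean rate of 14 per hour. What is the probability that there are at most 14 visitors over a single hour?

0.5704

With mean μ = 14 per hour,
P(N ≤ 14) = Σ_{j=0}^{14} e^(−μ) μ^j/j! ≈ 0.5704.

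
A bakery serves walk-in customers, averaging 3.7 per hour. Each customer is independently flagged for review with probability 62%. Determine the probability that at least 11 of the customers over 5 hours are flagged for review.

Thinning: the customers that are flagged for review themselves form a Poisson process with rate 0.62 × 3.7 = 2.294 per hour.
Over the interval, μ = 2.294 × 5 = 11.47 (5 hours).
P(N ≥ 11) = 1 − P(N ≤ 10) ≈ 0.5949.

0.5949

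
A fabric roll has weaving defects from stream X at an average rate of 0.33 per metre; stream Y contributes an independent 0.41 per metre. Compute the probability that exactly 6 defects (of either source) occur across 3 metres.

0.0181

Independent Poisson processes superpose: combined rate λ = 0.33 + 0.41 = 0.74 per metre.
Over the interval, μ = 0.74 × 3 = 2.22 (3 metres).
P(N = 6) = e^(−2.22) · 2.22^6/6! ≈ 0.0181.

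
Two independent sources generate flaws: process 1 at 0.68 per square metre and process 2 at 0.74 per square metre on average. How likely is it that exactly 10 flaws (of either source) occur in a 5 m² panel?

Independent Poisson processes superpose: combined rate λ = 0.68 + 0.74 = 1.42 per square metre.
Over the interval, μ = 1.42 × 5 = 7.1 (a 5 m² panel = 5 square metres).
P(N = 10) = e^(−7.1) · 7.1^10/10! ≈ 0.0740.

0.0740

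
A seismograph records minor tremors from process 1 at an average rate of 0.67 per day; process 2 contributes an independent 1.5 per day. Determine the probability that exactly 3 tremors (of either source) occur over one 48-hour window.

0.1776

Independent Poisson processes superpose: combined rate λ = 0.67 + 1.5 = 2.17 per day.
Over the interval, μ = 2.17 × 2 = 4.34 (a 48-hour window = 2 days).
P(N = 3) = e^(−4.34) · 4.34^3/3! ≈ 0.1776.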